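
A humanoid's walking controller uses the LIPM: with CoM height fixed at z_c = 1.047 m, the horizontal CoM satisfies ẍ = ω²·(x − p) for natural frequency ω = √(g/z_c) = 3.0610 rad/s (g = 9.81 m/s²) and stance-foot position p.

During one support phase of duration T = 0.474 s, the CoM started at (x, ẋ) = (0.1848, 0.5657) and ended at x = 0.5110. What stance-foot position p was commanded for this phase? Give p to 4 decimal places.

p = 0.2219

ωT = 3.0610·0.474 = 1.450914; cosh(ωT) = 2.250684, sinh(ωT) = 2.016328
x(T) = p + (x₀−p)·cosh(ωT) + (ẋ₀/ω)·sinh(ωT) ⇒ p·(1 − cosh) = x(T) − x₀·cosh − (ẋ₀/ω)·sinh
numerator   = 0.5110 − (0.1848)·2.250684 − (0.5657/3.0610)·2.016328 = -0.277562
denominator = 1 − 2.250684 = -1.250684
p = -0.277562 / -1.250684 = 0.2219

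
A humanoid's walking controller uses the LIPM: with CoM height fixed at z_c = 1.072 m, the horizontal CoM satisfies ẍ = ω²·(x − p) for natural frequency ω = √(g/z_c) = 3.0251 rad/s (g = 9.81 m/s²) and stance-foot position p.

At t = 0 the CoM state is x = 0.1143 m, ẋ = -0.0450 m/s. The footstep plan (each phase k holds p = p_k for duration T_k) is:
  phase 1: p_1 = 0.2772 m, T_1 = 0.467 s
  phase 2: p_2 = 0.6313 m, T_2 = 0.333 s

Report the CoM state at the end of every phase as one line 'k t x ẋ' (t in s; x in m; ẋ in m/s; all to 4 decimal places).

phase 1: p=0.2772, T=0.467, ωT=1.412722, cosh=2.175299, sinh=1.931819; start (x,ẋ)=(0.114300, -0.045000) → end (x,ẋ)=(-0.105893, -1.049867)
phase 2: p=0.6313, T=0.333, ωT=1.007358, cosh=1.551770, sinh=1.186588; start (x,ẋ)=(-0.105893, -1.049867) → end (x,ẋ)=(-0.924462, -4.275341)

1 0.4670 -0.1059 -1.0499
2 0.8000 -0.9245 -4.2753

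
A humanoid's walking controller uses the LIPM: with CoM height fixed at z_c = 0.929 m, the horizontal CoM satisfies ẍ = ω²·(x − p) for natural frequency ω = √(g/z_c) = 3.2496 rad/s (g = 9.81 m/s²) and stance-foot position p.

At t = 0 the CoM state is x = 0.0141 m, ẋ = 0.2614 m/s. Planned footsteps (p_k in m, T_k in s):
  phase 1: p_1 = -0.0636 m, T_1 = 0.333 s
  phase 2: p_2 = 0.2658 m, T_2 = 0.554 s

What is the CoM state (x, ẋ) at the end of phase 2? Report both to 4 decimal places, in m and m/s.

x = 0.6538, ẋ = 1.4383

phase 1: p=-0.0636, T=0.333, ωT=1.082117, cosh=1.644898, sinh=1.306021; start (x,ẋ)=(0.014100, 0.261400) → end (x,ẋ)=(0.169266, 0.759739)
phase 2: p=0.2658, T=0.554, ωT=1.800278, cosh=3.108292, sinh=2.943040; start (x,ẋ)=(0.169266, 0.759739) → end (x,ẋ)=(0.653810, 1.438266)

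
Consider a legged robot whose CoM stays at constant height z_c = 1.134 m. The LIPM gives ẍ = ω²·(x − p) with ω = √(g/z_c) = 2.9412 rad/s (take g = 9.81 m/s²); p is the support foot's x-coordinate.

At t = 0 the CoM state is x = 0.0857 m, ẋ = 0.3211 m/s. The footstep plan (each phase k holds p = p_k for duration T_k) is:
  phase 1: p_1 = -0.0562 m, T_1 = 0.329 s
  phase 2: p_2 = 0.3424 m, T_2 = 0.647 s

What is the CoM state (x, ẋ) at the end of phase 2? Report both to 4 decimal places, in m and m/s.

x = 1.1926, ẋ = 2.6700

phase 1: p=-0.0562, T=0.329, ωT=0.967655, cosh=1.505869, sinh=1.125896; start (x,ẋ)=(0.085700, 0.321100) → end (x,ẋ)=(0.280400, 0.953434)
phase 2: p=0.3424, T=0.647, ωT=1.902956, cosh=3.427408, sinh=3.278281; start (x,ẋ)=(0.280400, 0.953434) → end (x,ẋ)=(1.192607, 2.670004)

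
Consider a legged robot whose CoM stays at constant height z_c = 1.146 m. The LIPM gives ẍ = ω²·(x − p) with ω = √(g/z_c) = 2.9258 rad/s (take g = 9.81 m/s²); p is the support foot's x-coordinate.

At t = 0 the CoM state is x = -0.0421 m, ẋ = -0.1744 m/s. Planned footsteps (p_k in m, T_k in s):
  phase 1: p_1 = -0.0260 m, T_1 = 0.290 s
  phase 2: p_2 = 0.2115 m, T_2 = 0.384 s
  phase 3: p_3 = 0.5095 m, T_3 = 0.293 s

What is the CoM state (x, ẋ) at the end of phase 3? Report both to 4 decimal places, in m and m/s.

x = -1.4217, ẋ = -5.1919

phase 1: p=-0.0260, T=0.290, ωT=0.848482, cosh=1.382081, sinh=0.954017; start (x,ẋ)=(-0.042100, -0.174400) → end (x,ẋ)=(-0.105118, -0.285974)
phase 2: p=0.2115, T=0.384, ωT=1.123507, cosh=1.700380, sinh=1.375242; start (x,ẋ)=(-0.105118, -0.285974) → end (x,ẋ)=(-0.461290, -1.760236)
phase 3: p=0.5095, T=0.293, ωT=0.857259, cosh=1.390508, sinh=0.966185; start (x,ẋ)=(-0.461290, -1.760236) → end (x,ẋ)=(-1.421674, -5.191915)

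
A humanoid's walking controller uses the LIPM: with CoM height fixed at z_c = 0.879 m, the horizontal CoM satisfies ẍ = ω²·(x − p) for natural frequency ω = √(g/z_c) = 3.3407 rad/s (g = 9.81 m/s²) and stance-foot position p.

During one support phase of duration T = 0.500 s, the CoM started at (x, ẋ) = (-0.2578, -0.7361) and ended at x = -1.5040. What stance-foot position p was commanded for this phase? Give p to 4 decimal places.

p = 0.1314

ωT = 3.3407·0.500 = 1.670350; cosh(ωT) = 2.751104, sinh(ωT) = 2.562923
x(T) = p + (x₀−p)·cosh(ωT) + (ẋ₀/ω)·sinh(ωT) ⇒ p·(1 − cosh) = x(T) − x₀·cosh − (ẋ₀/ω)·sinh
numerator   = -1.5040 − (-0.2578)·2.751104 − (-0.7361/3.3407)·2.562923 = -0.230043
denominator = 1 − 2.751104 = -1.751104
p = -0.230043 / -1.751104 = 0.1314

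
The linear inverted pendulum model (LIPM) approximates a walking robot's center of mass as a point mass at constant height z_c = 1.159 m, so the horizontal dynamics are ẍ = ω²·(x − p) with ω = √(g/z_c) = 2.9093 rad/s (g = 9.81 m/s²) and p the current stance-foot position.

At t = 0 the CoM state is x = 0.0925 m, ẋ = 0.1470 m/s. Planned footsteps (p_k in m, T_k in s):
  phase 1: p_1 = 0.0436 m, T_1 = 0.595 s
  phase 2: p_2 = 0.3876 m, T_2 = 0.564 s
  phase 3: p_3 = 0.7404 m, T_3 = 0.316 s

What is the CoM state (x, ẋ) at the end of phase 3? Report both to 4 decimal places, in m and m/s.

x = 1.6209, ẋ = 3.0483

phase 1: p=0.0436, T=0.595, ωT=1.731033, cosh=2.911794, sinh=2.734693; start (x,ẋ)=(0.092500, 0.147000) → end (x,ẋ)=(0.324164, 0.817084)
phase 2: p=0.3876, T=0.564, ωT=1.640845, cosh=2.676672, sinh=2.482856; start (x,ẋ)=(0.324164, 0.817084) → end (x,ẋ)=(0.915120, 1.728846)
phase 3: p=0.7404, T=0.316, ωT=0.919339, cosh=1.453207, sinh=1.054425; start (x,ẋ)=(0.915120, 1.728846) → end (x,ẋ)=(1.620894, 3.048348)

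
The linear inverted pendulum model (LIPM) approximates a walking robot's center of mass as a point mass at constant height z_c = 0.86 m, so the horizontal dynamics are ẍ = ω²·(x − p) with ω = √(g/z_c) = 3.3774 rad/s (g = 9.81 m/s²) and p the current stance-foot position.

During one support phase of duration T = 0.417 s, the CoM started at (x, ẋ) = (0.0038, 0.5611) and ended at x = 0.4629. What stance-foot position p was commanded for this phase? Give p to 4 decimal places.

p = -0.1159

ωT = 3.3774·0.417 = 1.408376; cosh(ωT) = 2.166924, sinh(ωT) = 1.922384
x(T) = p + (x₀−p)·cosh(ωT) + (ẋ₀/ω)·sinh(ωT) ⇒ p·(1 − cosh) = x(T) − x₀·cosh − (ẋ₀/ω)·sinh
numerator   = 0.4629 − (0.0038)·2.166924 − (0.5611/3.3774)·1.922384 = 0.135293
denominator = 1 − 2.166924 = -1.166924
p = 0.135293 / -1.166924 = -0.1159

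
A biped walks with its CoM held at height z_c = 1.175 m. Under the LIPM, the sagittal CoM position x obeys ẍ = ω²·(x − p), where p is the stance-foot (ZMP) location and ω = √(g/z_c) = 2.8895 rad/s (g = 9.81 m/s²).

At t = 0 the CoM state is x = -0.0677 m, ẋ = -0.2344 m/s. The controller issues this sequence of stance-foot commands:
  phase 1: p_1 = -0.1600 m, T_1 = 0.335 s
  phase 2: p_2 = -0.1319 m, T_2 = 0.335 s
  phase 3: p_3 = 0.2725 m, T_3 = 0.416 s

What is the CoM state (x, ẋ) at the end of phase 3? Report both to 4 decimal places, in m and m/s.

x = -0.4530, ẋ = -1.7575

phase 1: p=-0.1600, T=0.335, ωT=0.967983, cosh=1.506238, sinh=1.126390; start (x,ẋ)=(-0.067700, -0.234400) → end (x,ẋ)=(-0.112348, -0.052653)
phase 2: p=-0.1319, T=0.335, ωT=0.967983, cosh=1.506238, sinh=1.126390; start (x,ẋ)=(-0.112348, -0.052653) → end (x,ẋ)=(-0.122976, -0.015674)
phase 3: p=0.2725, T=0.416, ωT=1.202032, cosh=1.813727, sinh=1.513144; start (x,ẋ)=(-0.122976, -0.015674) → end (x,ẋ)=(-0.452993, -1.757539)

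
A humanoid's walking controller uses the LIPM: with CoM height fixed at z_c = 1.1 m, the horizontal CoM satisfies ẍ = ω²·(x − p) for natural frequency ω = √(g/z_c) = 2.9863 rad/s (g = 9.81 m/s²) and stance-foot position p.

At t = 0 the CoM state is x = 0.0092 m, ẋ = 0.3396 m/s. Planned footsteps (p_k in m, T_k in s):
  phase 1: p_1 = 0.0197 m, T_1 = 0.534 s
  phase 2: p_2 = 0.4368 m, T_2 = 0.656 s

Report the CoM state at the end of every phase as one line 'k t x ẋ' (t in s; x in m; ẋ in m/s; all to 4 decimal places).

1 0.5340 0.2614 0.7970
2 1.1900 0.7299 1.0614

phase 1: p=0.0197, T=0.534, ωT=1.594684, cosh=2.564873, sinh=2.361900; start (x,ẋ)=(0.009200, 0.339600) → end (x,ẋ)=(0.261363, 0.796971)
phase 2: p=0.4368, T=0.656, ωT=1.959013, cosh=3.616660, sinh=3.475662; start (x,ẋ)=(0.261363, 0.796971) → end (x,ẋ)=(0.729872, 1.061441)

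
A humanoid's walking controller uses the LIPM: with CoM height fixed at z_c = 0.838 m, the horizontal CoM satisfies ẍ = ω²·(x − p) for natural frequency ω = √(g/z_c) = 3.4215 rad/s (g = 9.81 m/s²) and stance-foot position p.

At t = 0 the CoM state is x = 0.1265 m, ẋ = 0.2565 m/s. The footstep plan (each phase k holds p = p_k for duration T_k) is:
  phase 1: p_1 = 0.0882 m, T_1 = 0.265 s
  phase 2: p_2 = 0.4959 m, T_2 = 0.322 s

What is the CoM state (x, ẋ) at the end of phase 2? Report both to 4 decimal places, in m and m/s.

phase 1: p=0.0882, T=0.265, ωT=0.906698, cosh=1.439994, sinh=1.036138; start (x,ẋ)=(0.126500, 0.256500) → end (x,ẋ)=(0.221028, 0.505137)
phase 2: p=0.4959, T=0.322, ωT=1.101723, cosh=1.670822, sinh=1.338524; start (x,ẋ)=(0.221028, 0.505137) → end (x,ẋ)=(0.234252, -0.414853)

x = 0.2343, ẋ = -0.4149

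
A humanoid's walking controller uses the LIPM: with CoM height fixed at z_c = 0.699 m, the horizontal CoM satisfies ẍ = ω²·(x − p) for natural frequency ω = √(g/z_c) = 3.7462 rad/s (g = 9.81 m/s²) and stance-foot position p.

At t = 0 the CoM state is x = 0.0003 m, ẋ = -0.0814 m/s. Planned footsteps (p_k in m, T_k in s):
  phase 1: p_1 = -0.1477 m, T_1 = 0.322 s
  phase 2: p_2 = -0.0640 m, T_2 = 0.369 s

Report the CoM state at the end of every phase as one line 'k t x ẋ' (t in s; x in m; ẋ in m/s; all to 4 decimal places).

1 0.3220 0.0886 0.6951
2 0.6910 0.6056 2.5392

phase 1: p=-0.1477, T=0.322, ωT=1.206276, cosh=1.820165, sinh=1.520856; start (x,ẋ)=(0.000300, -0.081400) → end (x,ẋ)=(0.088638, 0.695058)
phase 2: p=-0.0640, T=0.369, ωT=1.382348, cosh=2.117617, sinh=1.866628; start (x,ẋ)=(0.088638, 0.695058) → end (x,ẋ)=(0.605558, 2.539230)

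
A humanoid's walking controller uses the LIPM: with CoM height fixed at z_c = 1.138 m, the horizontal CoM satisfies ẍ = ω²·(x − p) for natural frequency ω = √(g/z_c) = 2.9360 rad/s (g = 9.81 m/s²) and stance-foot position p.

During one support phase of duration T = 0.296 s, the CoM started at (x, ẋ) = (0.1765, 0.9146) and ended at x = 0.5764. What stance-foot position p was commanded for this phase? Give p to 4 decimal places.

p = -0.0568

ωT = 2.9360·0.296 = 0.869056; cosh(ωT) = 1.402003, sinh(ωT) = 0.982656
x(T) = p + (x₀−p)·cosh(ωT) + (ẋ₀/ω)·sinh(ωT) ⇒ p·(1 − cosh) = x(T) − x₀·cosh − (ẋ₀/ω)·sinh
numerator   = 0.5764 − (0.1765)·1.402003 − (0.9146/2.9360)·0.982656 = 0.022837
denominator = 1 − 1.402003 = -0.402003
p = 0.022837 / -0.402003 = -0.0568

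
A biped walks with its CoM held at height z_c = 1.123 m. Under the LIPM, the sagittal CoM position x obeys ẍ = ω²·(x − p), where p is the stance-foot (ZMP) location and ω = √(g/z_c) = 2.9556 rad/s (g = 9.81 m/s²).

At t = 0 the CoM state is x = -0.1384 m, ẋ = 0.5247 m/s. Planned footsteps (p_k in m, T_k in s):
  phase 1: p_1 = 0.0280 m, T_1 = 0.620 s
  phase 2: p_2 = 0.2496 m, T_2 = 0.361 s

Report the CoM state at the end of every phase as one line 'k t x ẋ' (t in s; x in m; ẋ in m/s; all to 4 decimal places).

phase 1: p=0.0280, T=0.620, ωT=1.832472, cosh=3.204667, sinh=3.044649; start (x,ẋ)=(-0.138400, 0.524700) → end (x,ẋ)=(0.035252, 0.184094)
phase 2: p=0.2496, T=0.361, ωT=1.066972, cosh=1.625306, sinh=1.281258; start (x,ẋ)=(0.035252, 0.184094) → end (x,ẋ)=(-0.018976, -0.512501)

1 0.6200 0.0353 0.1841
2 0.9810 -0.0190 -0.5125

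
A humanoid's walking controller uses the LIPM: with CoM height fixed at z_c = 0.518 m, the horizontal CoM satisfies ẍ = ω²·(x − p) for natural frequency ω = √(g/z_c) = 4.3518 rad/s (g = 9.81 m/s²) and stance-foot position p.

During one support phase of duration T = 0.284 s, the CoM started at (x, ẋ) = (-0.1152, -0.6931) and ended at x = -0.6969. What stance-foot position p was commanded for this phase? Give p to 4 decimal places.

p = 0.2667

ωT = 4.3518·0.284 = 1.235911; cosh(ωT) = 1.866041, sinh(ωT) = 1.575472
x(T) = p + (x₀−p)·cosh(ωT) + (ẋ₀/ω)·sinh(ωT) ⇒ p·(1 − cosh) = x(T) − x₀·cosh − (ẋ₀/ω)·sinh
numerator   = -0.6969 − (-0.1152)·1.866041 − (-0.6931/4.3518)·1.575472 = -0.231011
denominator = 1 − 1.866041 = -0.866041
p = -0.231011 / -0.866041 = 0.2667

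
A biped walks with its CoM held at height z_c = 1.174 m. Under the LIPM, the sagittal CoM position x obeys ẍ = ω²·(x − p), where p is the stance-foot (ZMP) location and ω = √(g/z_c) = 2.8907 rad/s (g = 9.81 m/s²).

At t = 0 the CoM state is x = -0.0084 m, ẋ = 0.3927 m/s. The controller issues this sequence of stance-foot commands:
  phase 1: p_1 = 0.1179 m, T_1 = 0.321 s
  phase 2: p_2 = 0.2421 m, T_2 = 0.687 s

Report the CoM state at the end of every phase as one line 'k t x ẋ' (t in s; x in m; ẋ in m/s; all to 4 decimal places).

phase 1: p=0.1179, T=0.321, ωT=0.927915, cosh=1.462303, sinh=1.066926; start (x,ẋ)=(-0.008400, 0.392700) → end (x,ẋ)=(0.078152, 0.184717)
phase 2: p=0.2421, T=0.687, ωT=1.985911, cosh=3.711468, sinh=3.574213; start (x,ẋ)=(0.078152, 0.184717) → end (x,ẋ)=(-0.137993, -1.008332)

1 0.3210 0.0782 0.1847
2 1.0080 -0.1380 -1.0083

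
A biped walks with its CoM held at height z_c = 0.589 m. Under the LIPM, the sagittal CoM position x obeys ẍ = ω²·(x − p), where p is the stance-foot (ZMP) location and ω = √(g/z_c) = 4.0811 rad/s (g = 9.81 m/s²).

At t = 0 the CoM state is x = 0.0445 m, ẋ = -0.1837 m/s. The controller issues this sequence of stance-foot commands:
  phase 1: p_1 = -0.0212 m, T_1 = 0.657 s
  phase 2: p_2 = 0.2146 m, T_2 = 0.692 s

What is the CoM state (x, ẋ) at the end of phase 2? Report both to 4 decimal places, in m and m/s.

x = 0.7664, ẋ = 2.3074

phase 1: p=-0.0212, T=0.657, ωT=2.681283, cosh=7.336144, sinh=7.267669; start (x,ẋ)=(0.044500, -0.183700) → end (x,ẋ)=(0.133650, 0.601018)
phase 2: p=0.2146, T=0.692, ωT=2.824121, cosh=8.452747, sinh=8.393387; start (x,ẋ)=(0.133650, 0.601018) → end (x,ẋ)=(0.766429, 2.307358)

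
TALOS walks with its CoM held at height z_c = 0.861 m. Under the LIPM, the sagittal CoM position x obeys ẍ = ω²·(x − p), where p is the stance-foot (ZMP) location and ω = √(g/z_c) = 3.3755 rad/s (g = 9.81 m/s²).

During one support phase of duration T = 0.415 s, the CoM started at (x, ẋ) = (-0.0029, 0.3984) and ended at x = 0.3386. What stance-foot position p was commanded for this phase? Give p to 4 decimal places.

ωT = 3.3755·0.415 = 1.400832; cosh(ωT) = 2.152485, sinh(ωT) = 1.906093
x(T) = p + (x₀−p)·cosh(ωT) + (ẋ₀/ω)·sinh(ωT) ⇒ p·(1 − cosh) = x(T) − x₀·cosh − (ẋ₀/ω)·sinh
numerator   = 0.3386 − (-0.0029)·2.152485 − (0.3984/3.3755)·1.906093 = 0.119872
denominator = 1 − 2.152485 = -1.152485
p = 0.119872 / -1.152485 = -0.1040

p = -0.1040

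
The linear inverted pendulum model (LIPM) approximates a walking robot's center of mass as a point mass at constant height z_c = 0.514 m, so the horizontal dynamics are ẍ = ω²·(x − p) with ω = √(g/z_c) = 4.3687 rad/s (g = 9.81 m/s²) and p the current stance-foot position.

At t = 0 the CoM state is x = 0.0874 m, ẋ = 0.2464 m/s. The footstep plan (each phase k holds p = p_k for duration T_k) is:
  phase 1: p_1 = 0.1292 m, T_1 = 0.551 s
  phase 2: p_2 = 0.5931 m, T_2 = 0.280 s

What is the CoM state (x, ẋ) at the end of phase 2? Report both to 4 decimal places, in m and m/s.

x = 0.0108, ẋ = -1.9363

phase 1: p=0.1292, T=0.551, ωT=2.407154, cosh=5.596193, sinh=5.506122; start (x,ẋ)=(0.087400, 0.246400) → end (x,ẋ)=(0.205831, 0.373420)
phase 2: p=0.5931, T=0.280, ωT=1.223236, cosh=1.846221, sinh=1.551945; start (x,ẋ)=(0.205831, 0.373420) → end (x,ẋ)=(0.010770, -1.936260)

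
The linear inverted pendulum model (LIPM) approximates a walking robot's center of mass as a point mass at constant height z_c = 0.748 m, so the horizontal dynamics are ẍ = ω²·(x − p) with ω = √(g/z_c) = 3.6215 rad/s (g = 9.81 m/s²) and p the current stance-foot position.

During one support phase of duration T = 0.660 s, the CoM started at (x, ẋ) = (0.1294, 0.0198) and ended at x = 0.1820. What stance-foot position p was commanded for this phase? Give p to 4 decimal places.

ωT = 3.6215·0.660 = 2.390190; cosh(ωT) = 5.503590, sinh(ωT) = 5.411978
x(T) = p + (x₀−p)·cosh(ωT) + (ẋ₀/ω)·sinh(ωT) ⇒ p·(1 − cosh) = x(T) − x₀·cosh − (ẋ₀/ω)·sinh
numerator   = 0.1820 − (0.1294)·5.503590 − (0.0198/3.6215)·5.411978 = -0.559754
denominator = 1 − 5.503590 = -4.503590
p = -0.559754 / -4.503590 = 0.1243

p = 0.1243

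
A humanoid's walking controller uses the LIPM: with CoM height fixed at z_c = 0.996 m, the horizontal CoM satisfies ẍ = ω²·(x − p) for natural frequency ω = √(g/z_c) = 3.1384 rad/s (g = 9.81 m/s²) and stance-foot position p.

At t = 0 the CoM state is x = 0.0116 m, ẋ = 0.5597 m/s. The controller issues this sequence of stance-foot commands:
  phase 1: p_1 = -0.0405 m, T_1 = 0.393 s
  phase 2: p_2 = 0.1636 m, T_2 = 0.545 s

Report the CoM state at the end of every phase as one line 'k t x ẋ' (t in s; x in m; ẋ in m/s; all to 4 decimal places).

phase 1: p=-0.0405, T=0.393, ωT=1.233391, cosh=1.862077, sinh=1.570774; start (x,ẋ)=(0.011600, 0.559700) → end (x,ẋ)=(0.336645, 1.299043)
phase 2: p=0.1636, T=0.545, ωT=1.710428, cosh=2.856058, sinh=2.675270; start (x,ẋ)=(0.336645, 1.299043) → end (x,ẋ)=(1.765171, 5.163039)

1 0.3930 0.3366 1.2990
2 0.9380 1.7652 5.1630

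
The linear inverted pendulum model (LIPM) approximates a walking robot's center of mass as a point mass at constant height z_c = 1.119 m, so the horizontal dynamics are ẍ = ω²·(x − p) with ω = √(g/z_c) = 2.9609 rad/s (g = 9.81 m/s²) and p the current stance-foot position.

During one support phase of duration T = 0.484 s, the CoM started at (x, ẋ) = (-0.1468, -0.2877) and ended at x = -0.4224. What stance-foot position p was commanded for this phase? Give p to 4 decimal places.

p = -0.0780

ωT = 2.9609·0.484 = 1.433076; cosh(ωT) = 2.215073, sinh(ωT) = 1.976498
x(T) = p + (x₀−p)·cosh(ωT) + (ẋ₀/ω)·sinh(ωT) ⇒ p·(1 − cosh) = x(T) − x₀·cosh − (ẋ₀/ω)·sinh
numerator   = -0.4224 − (-0.1468)·2.215073 − (-0.2877/2.9609)·1.976498 = 0.094822
denominator = 1 − 2.215073 = -1.215073
p = 0.094822 / -1.215073 = -0.0780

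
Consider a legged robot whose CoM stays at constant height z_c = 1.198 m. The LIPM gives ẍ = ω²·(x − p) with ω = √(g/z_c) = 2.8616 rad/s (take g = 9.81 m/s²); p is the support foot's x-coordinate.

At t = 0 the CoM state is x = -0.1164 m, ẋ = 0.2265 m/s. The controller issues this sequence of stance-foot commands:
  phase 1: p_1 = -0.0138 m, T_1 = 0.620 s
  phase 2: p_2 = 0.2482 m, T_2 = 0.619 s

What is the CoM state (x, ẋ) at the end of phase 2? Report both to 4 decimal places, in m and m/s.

phase 1: p=-0.0138, T=0.620, ωT=1.774192, cosh=3.032568, sinh=2.862948; start (x,ẋ)=(-0.116400, 0.226500) → end (x,ẋ)=(-0.098335, -0.153685)
phase 2: p=0.2482, T=0.619, ωT=1.771330, cosh=3.024388, sinh=2.854281; start (x,ẋ)=(-0.098335, -0.153685) → end (x,ẋ)=(-0.953148, -3.295235)

x = -0.9531, ẋ = -3.2952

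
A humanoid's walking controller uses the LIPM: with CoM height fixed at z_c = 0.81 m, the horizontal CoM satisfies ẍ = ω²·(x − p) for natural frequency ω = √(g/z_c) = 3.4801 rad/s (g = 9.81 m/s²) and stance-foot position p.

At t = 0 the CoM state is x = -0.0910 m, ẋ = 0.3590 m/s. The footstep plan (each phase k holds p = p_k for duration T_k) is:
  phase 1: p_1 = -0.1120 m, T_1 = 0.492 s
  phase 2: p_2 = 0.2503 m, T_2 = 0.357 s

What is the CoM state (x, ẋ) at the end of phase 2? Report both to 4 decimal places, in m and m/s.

x = 0.7599, ẋ = 2.1525

phase 1: p=-0.1120, T=0.492, ωT=1.712209, cosh=2.860828, sinh=2.680361; start (x,ẋ)=(-0.091000, 0.359000) → end (x,ẋ)=(0.224578, 1.222924)
phase 2: p=0.2503, T=0.357, ωT=1.242396, cosh=1.876297, sinh=1.587605; start (x,ẋ)=(0.224578, 1.222924) → end (x,ẋ)=(0.759930, 2.152453)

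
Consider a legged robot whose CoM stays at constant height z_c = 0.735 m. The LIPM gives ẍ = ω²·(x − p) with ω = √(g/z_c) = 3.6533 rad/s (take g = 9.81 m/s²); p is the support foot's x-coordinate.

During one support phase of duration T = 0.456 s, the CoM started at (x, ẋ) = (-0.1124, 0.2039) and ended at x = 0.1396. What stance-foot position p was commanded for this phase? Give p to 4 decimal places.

ωT = 3.6533·0.456 = 1.665905; cosh(ωT) = 2.739739, sinh(ωT) = 2.550719
x(T) = p + (x₀−p)·cosh(ωT) + (ẋ₀/ω)·sinh(ωT) ⇒ p·(1 − cosh) = x(T) − x₀·cosh − (ẋ₀/ω)·sinh
numerator   = 0.1396 − (-0.1124)·2.739739 − (0.2039/3.6533)·2.550719 = 0.305184
denominator = 1 − 2.739739 = -1.739739
p = 0.305184 / -1.739739 = -0.1754

p = -0.1754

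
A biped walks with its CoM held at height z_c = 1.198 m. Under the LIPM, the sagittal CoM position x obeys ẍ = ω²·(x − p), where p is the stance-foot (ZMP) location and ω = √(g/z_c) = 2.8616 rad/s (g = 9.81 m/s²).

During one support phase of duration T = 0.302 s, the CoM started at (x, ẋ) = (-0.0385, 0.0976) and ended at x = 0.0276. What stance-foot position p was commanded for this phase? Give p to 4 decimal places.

p = -0.1211

ωT = 2.8616·0.302 = 0.864203; cosh(ωT) = 1.397251, sinh(ωT) = 0.975864
x(T) = p + (x₀−p)·cosh(ωT) + (ẋ₀/ω)·sinh(ωT) ⇒ p·(1 − cosh) = x(T) − x₀·cosh − (ẋ₀/ω)·sinh
numerator   = 0.0276 − (-0.0385)·1.397251 − (0.0976/2.8616)·0.975864 = 0.048111
denominator = 1 − 1.397251 = -0.397251
p = 0.048111 / -0.397251 = -0.1211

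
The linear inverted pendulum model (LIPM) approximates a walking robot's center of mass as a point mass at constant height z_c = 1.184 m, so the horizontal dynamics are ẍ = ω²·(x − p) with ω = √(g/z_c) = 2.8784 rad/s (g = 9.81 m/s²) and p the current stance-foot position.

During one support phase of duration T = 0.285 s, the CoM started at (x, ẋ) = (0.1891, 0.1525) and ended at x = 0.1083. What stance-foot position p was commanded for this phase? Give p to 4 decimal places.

p = 0.5525

ωT = 2.8784·0.285 = 0.820344; cosh(ωT) = 1.355781, sinh(ωT) = 0.915500
x(T) = p + (x₀−p)·cosh(ωT) + (ẋ₀/ω)·sinh(ωT) ⇒ p·(1 − cosh) = x(T) − x₀·cosh − (ẋ₀/ω)·sinh
numerator   = 0.1083 − (0.1891)·1.355781 − (0.1525/2.8784)·0.915500 = -0.196582
denominator = 1 − 1.355781 = -0.355781
p = -0.196582 / -0.355781 = 0.5525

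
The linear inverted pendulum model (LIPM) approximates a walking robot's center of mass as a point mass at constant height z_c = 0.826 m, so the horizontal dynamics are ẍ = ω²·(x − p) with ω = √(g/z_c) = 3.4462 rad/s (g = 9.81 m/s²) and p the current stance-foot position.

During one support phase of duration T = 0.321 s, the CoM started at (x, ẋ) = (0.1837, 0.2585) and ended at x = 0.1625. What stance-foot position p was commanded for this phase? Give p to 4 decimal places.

ωT = 3.4462·0.321 = 1.106230; cosh(ωT) = 1.676872, sinh(ωT) = 1.346069
x(T) = p + (x₀−p)·cosh(ωT) + (ẋ₀/ω)·sinh(ωT) ⇒ p·(1 − cosh) = x(T) − x₀·cosh − (ẋ₀/ω)·sinh
numerator   = 0.1625 − (0.1837)·1.676872 − (0.2585/3.4462)·1.346069 = -0.246510
denominator = 1 − 1.676872 = -0.676872
p = -0.246510 / -0.676872 = 0.3642

p = 0.3642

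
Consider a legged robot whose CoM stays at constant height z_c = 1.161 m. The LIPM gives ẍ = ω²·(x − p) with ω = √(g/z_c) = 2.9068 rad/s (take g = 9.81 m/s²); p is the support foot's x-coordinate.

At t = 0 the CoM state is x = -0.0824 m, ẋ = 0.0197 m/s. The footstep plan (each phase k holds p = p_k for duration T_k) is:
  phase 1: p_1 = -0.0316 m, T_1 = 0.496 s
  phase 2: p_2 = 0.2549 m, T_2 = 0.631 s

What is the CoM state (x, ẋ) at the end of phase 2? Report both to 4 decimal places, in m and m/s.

x = -1.2484, ẋ = -4.2305

phase 1: p=-0.0316, T=0.496, ωT=1.441773, cosh=2.232347, sinh=1.995838; start (x,ẋ)=(-0.082400, 0.019700) → end (x,ẋ)=(-0.131477, -0.250739)
phase 2: p=0.2549, T=0.631, ωT=1.834191, cosh=3.209905, sinh=3.050162; start (x,ẋ)=(-0.131477, -0.250739) → end (x,ẋ)=(-1.248439, -4.230548)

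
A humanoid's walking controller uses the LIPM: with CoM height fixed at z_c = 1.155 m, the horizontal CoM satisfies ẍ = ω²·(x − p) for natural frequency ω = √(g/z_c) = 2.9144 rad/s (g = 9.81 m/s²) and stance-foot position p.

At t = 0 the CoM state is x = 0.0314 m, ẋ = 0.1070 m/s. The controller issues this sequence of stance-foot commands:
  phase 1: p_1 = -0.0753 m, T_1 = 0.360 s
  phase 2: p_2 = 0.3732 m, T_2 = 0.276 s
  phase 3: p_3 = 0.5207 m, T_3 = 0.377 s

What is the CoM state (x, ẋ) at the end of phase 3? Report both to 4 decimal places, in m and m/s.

phase 1: p=-0.0753, T=0.360, ωT=1.049184, cosh=1.602772, sinh=1.252548; start (x,ẋ)=(0.031400, 0.107000) → end (x,ẋ)=(0.141702, 0.560997)
phase 2: p=0.3732, T=0.276, ωT=0.804374, cosh=1.341333, sinh=0.893965; start (x,ẋ)=(0.141702, 0.560997) → end (x,ẋ)=(0.234765, 0.149346)
phase 3: p=0.5207, T=0.377, ωT=1.098729, cosh=1.666822, sinh=1.333528; start (x,ẋ)=(0.234765, 0.149346) → end (x,ẋ)=(0.112433, -0.862334)

x = 0.1124, ẋ = -0.8623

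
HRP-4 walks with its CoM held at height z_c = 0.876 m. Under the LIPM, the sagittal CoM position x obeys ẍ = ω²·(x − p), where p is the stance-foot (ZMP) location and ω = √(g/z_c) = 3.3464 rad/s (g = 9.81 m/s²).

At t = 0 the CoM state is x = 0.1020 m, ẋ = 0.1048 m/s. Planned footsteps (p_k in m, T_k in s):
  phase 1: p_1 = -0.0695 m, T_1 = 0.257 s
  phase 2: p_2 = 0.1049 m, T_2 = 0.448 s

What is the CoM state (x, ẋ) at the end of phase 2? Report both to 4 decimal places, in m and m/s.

phase 1: p=-0.0695, T=0.257, ωT=0.860025, cosh=1.393185, sinh=0.970034; start (x,ẋ)=(0.102000, 0.104800) → end (x,ẋ)=(0.199810, 0.702716)
phase 2: p=0.1049, T=0.448, ωT=1.499187, cosh=2.350680, sinh=2.127368; start (x,ẋ)=(0.199810, 0.702716) → end (x,ẋ)=(0.774732, 2.327527)

x = 0.7747, ẋ = 2.3275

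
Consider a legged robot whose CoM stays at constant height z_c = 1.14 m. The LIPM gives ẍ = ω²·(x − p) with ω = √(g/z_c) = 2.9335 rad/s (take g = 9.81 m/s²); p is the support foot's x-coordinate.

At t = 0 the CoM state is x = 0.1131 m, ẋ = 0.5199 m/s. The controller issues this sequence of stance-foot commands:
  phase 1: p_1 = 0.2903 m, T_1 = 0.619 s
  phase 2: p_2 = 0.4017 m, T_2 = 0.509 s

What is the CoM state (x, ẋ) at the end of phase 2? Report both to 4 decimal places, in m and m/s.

phase 1: p=0.2903, T=0.619, ωT=1.815837, cosh=3.154459, sinh=2.991757; start (x,ẋ)=(0.113100, 0.519900) → end (x,ẋ)=(0.261555, 0.084839)
phase 2: p=0.4017, T=0.509, ωT=1.493151, cosh=2.337882, sinh=2.113219; start (x,ẋ)=(0.261555, 0.084839) → end (x,ẋ)=(0.135173, -0.670434)

x = 0.1352, ẋ = -0.6704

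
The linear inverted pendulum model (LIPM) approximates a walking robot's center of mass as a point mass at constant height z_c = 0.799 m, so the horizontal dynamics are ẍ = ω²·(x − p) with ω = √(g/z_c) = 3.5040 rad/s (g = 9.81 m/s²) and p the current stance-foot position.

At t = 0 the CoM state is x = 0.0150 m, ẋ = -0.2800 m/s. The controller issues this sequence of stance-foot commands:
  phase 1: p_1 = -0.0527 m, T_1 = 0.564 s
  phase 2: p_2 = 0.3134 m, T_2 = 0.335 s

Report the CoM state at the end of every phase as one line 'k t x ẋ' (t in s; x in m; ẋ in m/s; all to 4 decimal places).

phase 1: p=-0.0527, T=0.564, ωT=1.976256, cosh=3.677132, sinh=3.538545; start (x,ẋ)=(0.015000, -0.280000) → end (x,ẋ)=(-0.086519, -0.190181)
phase 2: p=0.3134, T=0.335, ωT=1.173840, cosh=1.771783, sinh=1.462606; start (x,ẋ)=(-0.086519, -0.190181) → end (x,ẋ)=(-0.474552, -2.386530)

1 0.5640 -0.0865 -0.1902
2 0.8990 -0.4746 -2.3865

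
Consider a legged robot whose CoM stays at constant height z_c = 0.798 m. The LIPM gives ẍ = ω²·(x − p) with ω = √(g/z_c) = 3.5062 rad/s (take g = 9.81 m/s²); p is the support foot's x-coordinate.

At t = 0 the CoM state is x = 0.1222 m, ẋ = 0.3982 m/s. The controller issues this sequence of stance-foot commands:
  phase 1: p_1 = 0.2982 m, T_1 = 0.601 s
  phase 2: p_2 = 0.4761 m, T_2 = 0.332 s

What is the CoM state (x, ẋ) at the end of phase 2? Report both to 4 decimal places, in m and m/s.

x = -0.6644, ẋ = -3.7656

phase 1: p=0.2982, T=0.601, ωT=2.107226, cosh=4.173484, sinh=4.051910; start (x,ẋ)=(0.122200, 0.398200) → end (x,ẋ)=(0.023843, -0.838516)
phase 2: p=0.4761, T=0.332, ωT=1.164058, cosh=1.757561, sinh=1.445345; start (x,ẋ)=(0.023843, -0.838516) → end (x,ẋ)=(-0.664427, -3.765631)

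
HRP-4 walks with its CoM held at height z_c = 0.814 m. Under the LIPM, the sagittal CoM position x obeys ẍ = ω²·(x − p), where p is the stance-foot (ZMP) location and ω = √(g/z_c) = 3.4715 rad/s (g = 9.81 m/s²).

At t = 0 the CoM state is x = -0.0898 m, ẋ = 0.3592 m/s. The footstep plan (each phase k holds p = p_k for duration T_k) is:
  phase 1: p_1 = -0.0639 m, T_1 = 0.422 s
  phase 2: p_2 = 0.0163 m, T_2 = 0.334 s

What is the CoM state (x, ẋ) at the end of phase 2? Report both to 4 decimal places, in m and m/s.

phase 1: p=-0.0639, T=0.422, ωT=1.464973, cosh=2.279255, sinh=2.048171; start (x,ẋ)=(-0.089800, 0.359200) → end (x,ẋ)=(0.088994, 0.634554)
phase 2: p=0.0163, T=0.334, ωT=1.159481, cosh=1.750964, sinh=1.437315; start (x,ẋ)=(0.088994, 0.634554) → end (x,ẋ)=(0.406310, 1.473796)

x = 0.4063, ẋ = 1.4738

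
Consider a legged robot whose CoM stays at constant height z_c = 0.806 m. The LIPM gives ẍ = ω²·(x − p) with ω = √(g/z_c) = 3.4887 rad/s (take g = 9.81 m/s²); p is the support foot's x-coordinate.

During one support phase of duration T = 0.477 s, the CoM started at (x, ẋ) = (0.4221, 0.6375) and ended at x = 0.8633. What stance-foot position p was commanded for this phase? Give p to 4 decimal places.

ωT = 3.4887·0.477 = 1.664110; cosh(ωT) = 2.735165, sinh(ωT) = 2.545806
x(T) = p + (x₀−p)·cosh(ωT) + (ẋ₀/ω)·sinh(ωT) ⇒ p·(1 − cosh) = x(T) − x₀·cosh − (ẋ₀/ω)·sinh
numerator   = 0.8633 − (0.4221)·2.735165 − (0.6375/3.4887)·2.545806 = -0.756415
denominator = 1 − 2.735165 = -1.735165
p = -0.756415 / -1.735165 = 0.4359

p = 0.4359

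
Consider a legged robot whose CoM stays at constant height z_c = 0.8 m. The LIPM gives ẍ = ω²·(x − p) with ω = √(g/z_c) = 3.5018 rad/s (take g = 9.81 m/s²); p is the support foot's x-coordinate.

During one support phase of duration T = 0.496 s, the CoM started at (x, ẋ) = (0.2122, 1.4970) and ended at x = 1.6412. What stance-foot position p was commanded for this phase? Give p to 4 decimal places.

ωT = 3.5018·0.496 = 1.736893; cosh(ωT) = 2.927867, sinh(ωT) = 2.751801
x(T) = p + (x₀−p)·cosh(ωT) + (ẋ₀/ω)·sinh(ωT) ⇒ p·(1 − cosh) = x(T) − x₀·cosh − (ẋ₀/ω)·sinh
numerator   = 1.6412 − (0.2122)·2.927867 − (1.4970/3.5018)·2.751801 = -0.156473
denominator = 1 − 2.927867 = -1.927867
p = -0.156473 / -1.927867 = 0.0812

p = 0.0812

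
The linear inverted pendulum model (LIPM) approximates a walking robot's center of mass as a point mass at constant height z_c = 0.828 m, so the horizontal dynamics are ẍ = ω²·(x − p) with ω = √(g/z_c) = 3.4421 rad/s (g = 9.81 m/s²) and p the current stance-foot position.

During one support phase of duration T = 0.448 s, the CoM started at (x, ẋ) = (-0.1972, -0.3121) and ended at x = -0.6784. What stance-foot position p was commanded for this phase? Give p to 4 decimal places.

p = -0.0040

ωT = 3.4421·0.448 = 1.542061; cosh(ωT) = 2.444076, sinh(ωT) = 2.230137
x(T) = p + (x₀−p)·cosh(ωT) + (ẋ₀/ω)·sinh(ωT) ⇒ p·(1 − cosh) = x(T) − x₀·cosh − (ẋ₀/ω)·sinh
numerator   = -0.6784 − (-0.1972)·2.444076 − (-0.3121/3.4421)·2.230137 = 0.005781
denominator = 1 − 2.444076 = -1.444076
p = 0.005781 / -1.444076 = -0.0040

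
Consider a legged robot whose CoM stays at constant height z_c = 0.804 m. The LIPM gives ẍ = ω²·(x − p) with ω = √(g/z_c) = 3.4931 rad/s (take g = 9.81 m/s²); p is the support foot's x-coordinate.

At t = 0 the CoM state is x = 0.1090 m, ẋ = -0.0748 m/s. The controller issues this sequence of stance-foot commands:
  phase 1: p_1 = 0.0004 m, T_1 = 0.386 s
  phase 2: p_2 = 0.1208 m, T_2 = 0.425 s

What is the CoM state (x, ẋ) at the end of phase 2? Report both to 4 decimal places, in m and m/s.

x = 0.5862, ẋ = 1.6942

phase 1: p=0.0004, T=0.386, ωT=1.348337, cosh=2.055343, sinh=1.795671; start (x,ẋ)=(0.109000, -0.074800) → end (x,ẋ)=(0.185158, 0.527449)
phase 2: p=0.1208, T=0.425, ωT=1.484568, cosh=2.319828, sinh=2.093228; start (x,ẋ)=(0.185158, 0.527449) → end (x,ẋ)=(0.586173, 1.694171)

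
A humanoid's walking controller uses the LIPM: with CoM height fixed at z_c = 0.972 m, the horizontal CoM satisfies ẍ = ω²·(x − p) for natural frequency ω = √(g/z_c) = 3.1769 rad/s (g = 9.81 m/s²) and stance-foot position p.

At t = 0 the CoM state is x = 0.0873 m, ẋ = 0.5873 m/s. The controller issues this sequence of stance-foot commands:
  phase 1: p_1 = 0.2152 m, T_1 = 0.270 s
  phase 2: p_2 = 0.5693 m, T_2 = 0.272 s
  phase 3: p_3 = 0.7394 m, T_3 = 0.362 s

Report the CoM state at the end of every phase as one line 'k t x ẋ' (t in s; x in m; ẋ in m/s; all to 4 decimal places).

phase 1: p=0.2152, T=0.270, ωT=0.857763, cosh=1.390995, sinh=0.966885; start (x,ẋ)=(0.087300, 0.587300) → end (x,ẋ)=(0.216036, 0.424061)
phase 2: p=0.5693, T=0.272, ωT=0.864117, cosh=1.397166, sinh=0.975743; start (x,ẋ)=(0.216036, 0.424061) → end (x,ẋ)=(0.205976, -0.502578)
phase 3: p=0.7394, T=0.362, ωT=1.150038, cosh=1.737469, sinh=1.420844; start (x,ẋ)=(0.205976, -0.502578) → end (x,ẋ)=(-0.412182, -3.281025)

1 0.2700 0.2160 0.4241
2 0.5420 0.2060 -0.5026
3 0.9040 -0.4122 -3.2810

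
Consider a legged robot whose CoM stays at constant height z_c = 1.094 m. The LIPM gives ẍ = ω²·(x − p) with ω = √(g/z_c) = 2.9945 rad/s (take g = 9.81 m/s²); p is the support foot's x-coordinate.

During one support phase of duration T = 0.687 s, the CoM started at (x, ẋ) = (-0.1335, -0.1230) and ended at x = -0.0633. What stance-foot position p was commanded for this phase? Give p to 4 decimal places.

p = -0.2102

ωT = 2.9945·0.687 = 2.057222; cosh(ωT) = 3.976004, sinh(ωT) = 3.848196
x(T) = p + (x₀−p)·cosh(ωT) + (ẋ₀/ω)·sinh(ωT) ⇒ p·(1 − cosh) = x(T) − x₀·cosh − (ẋ₀/ω)·sinh
numerator   = -0.0633 − (-0.1335)·3.976004 − (-0.1230/2.9945)·3.848196 = 0.625562
denominator = 1 − 3.976004 = -2.976004
p = 0.625562 / -2.976004 = -0.2102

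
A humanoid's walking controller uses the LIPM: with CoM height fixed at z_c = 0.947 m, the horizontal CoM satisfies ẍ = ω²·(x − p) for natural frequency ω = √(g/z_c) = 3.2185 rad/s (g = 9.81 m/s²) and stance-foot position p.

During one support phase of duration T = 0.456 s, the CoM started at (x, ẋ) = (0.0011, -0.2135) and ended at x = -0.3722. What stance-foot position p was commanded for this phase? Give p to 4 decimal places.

ωT = 3.2185·0.456 = 1.467636; cosh(ωT) = 2.284718, sinh(ωT) = 2.054248
x(T) = p + (x₀−p)·cosh(ωT) + (ẋ₀/ω)·sinh(ωT) ⇒ p·(1 − cosh) = x(T) − x₀·cosh − (ẋ₀/ω)·sinh
numerator   = -0.3722 − (0.0011)·2.284718 − (-0.2135/3.2185)·2.054248 = -0.238444
denominator = 1 − 2.284718 = -1.284718
p = -0.238444 / -1.284718 = 0.1856

p = 0.1856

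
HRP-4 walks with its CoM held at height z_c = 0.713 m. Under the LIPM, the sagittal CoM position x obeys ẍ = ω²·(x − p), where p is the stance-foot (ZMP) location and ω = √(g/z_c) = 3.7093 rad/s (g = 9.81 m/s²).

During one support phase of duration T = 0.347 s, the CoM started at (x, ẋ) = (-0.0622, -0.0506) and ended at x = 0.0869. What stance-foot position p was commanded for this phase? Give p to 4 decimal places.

p = -0.2433

ωT = 3.7093·0.347 = 1.287127; cosh(ωT) = 1.949214, sinh(ωT) = 1.673151
x(T) = p + (x₀−p)·cosh(ωT) + (ẋ₀/ω)·sinh(ωT) ⇒ p·(1 − cosh) = x(T) − x₀·cosh − (ẋ₀/ω)·sinh
numerator   = 0.0869 − (-0.0622)·1.949214 − (-0.0506/3.7093)·1.673151 = 0.230965
denominator = 1 − 1.949214 = -0.949214
p = 0.230965 / -0.949214 = -0.2433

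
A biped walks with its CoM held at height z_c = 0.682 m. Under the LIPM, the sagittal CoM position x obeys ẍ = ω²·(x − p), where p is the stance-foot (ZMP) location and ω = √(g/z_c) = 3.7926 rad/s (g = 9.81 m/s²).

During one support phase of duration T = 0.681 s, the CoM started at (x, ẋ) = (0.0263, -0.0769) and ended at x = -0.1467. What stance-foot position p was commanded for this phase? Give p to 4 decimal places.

ωT = 3.7926·0.681 = 2.582761; cosh(ωT) = 6.654593, sinh(ωT) = 6.579028
x(T) = p + (x₀−p)·cosh(ωT) + (ẋ₀/ω)·sinh(ωT) ⇒ p·(1 − cosh) = x(T) − x₀·cosh − (ẋ₀/ω)·sinh
numerator   = -0.1467 − (0.0263)·6.654593 − (-0.0769/3.7926)·6.579028 = -0.188317
denominator = 1 − 6.654593 = -5.654593
p = -0.188317 / -5.654593 = 0.0333

p = 0.0333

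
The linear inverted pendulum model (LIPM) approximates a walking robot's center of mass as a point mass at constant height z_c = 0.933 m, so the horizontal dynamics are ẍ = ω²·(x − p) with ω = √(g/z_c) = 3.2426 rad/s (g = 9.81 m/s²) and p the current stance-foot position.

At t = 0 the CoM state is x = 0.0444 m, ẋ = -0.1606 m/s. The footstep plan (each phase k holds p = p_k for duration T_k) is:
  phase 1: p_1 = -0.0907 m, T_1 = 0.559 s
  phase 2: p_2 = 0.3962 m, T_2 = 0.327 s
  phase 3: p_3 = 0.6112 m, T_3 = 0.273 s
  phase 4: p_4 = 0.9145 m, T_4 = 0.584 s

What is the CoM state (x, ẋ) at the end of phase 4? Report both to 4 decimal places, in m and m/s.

x = -0.9901, ẋ = -5.9528

phase 1: p=-0.0907, T=0.559, ωT=1.812613, cosh=3.144832, sinh=2.981605; start (x,ẋ)=(0.044400, -0.160600) → end (x,ẋ)=(0.186493, 0.801107)
phase 2: p=0.3962, T=0.327, ωT=1.060330, cosh=1.616833, sinh=1.270491; start (x,ẋ)=(0.186493, 0.801107) → end (x,ẋ)=(0.371023, 0.431330)
phase 3: p=0.6112, T=0.273, ωT=0.885230, cosh=1.418080, sinh=1.005461; start (x,ẋ)=(0.371023, 0.431330) → end (x,ẋ)=(0.404356, -0.171390)
phase 4: p=0.9145, T=0.584, ωT=1.893678, cosh=3.397140, sinh=3.246623; start (x,ẋ)=(0.404356, -0.171390) → end (x,ẋ)=(-0.990131, -5.952769)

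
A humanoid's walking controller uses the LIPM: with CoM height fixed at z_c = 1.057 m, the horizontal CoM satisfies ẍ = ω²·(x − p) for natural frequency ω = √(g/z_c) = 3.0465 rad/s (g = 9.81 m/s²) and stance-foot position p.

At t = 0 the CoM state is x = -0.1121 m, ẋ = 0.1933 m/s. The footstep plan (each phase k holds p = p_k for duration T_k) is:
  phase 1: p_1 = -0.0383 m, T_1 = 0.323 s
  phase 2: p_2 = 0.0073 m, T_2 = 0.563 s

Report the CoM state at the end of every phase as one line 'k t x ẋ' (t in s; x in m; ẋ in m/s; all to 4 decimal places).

1 0.3230 -0.0778 0.0360
2 0.8860 -0.2051 -0.5939

phase 1: p=-0.0383, T=0.323, ωT=0.984020, cosh=1.524497, sinh=1.150691; start (x,ẋ)=(-0.112100, 0.193300) → end (x,ẋ)=(-0.077797, 0.035973)
phase 2: p=0.0073, T=0.563, ωT=1.715179, cosh=2.868802, sinh=2.688871; start (x,ẋ)=(-0.077797, 0.035973) → end (x,ẋ)=(-0.205075, -0.593881)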